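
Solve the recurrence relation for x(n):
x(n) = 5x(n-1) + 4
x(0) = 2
First-order linear non-homogeneous.
Homogeneous solution: x_h(n) = A·(5)^n.
Try constant particular solution x_p = K: K = 5K + 4 ⇒ K = -1.
General: x(n) = A·(5)^n - 1.
Apply x(0) = 2: A - 1 = 2 ⇒ A = 3.
So x(n) = 3 \cdot 5^{n} - 1.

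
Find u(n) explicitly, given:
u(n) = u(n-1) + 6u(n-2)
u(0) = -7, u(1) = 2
Characteristic equation: x² - x - 6 = 0, which factors as (x - (-2))(x - (3)) = 0.
Roots r₁ = -2, r₂ = 3 (distinct).
General solution: u(n) = A·(-2)^n + B·(3)^n.
From u(0) = -7: A + B = -7.
From u(1) = 2: -2A + 3B = 2.
Solving: A = - \frac{23}{5}, B = - \frac{12}{5}.
So u(n) = - \frac{23 \left(-2\right)^{n}}{5} - \frac{12 \cdot 3^{n}}{5}.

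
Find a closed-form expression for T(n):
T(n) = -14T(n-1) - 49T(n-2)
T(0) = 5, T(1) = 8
Characteristic equation: x² + 14x + 49 = 0, which is (x - (-7))².
Repeated root r = -7.
General solution: T(n) = (A + Bn)·(-7)^n.
From T(0) = 5: A = 5.
From T(1) = 8: (A + B)·(-7) = 8 ⇒ B = - \frac{43}{7}.
So T(n) = \left(5 - \frac{43 n}{7}\right) \cdot (-7)^n.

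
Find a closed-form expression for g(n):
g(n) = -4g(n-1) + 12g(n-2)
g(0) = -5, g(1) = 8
Characteristic equation: x² + 4x - 12 = 0, which factors as (x - (-6))(x - (2)) = 0.
Roots r₁ = -6, r₂ = 2 (distinct).
General solution: g(n) = A·(-6)^n + B·(2)^n.
From g(0) = -5: A + B = -5.
From g(1) = 8: -6A + 2B = 8.
Solving: A = - \frac{9}{4}, B = - \frac{11}{4}.
So g(n) = - \frac{9 \left(-6\right)^{n}}{4} - \frac{11 \cdot 2^{n}}{4}.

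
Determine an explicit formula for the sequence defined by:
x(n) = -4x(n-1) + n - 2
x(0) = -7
First-order linear with linear forcing.
Homogeneous solution: x_h(n) = A·(-4)^n.
Try particular x_p(n) = pn + q. Substituting:
  pn + q = -4(p(n-1) + q) + n - 2.
Matching the n-coefficient: p = -4p + 1 ⇒ p = \frac{1}{5}.
Matching constants: q = 4p - 4q - 2 ⇒ q = - \frac{6}{25}.
General: x(n) = A·(-4)^n + \frac{n}{5} - \frac{6}{25}.
Apply x(0) = -7: A - \frac{6}{25} = -7 ⇒ A = - \frac{169}{25}.
So x(n) = - \frac{169 \left(-4\right)^{n}}{25} + \frac{n}{5} - \frac{6}{25}.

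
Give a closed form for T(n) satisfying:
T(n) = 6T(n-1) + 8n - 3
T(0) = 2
First-order linear with linear forcing.
Homogeneous solution: T_h(n) = A·(6)^n.
Try particular T_p(n) = pn + q. Substituting:
  pn + q = 6(p(n-1) + q) + 8n - 3.
Matching the n-coefficient: p = 6p + 8 ⇒ p = - \frac{8}{5}.
Matching constants: q = -6p + 6q - 3 ⇒ q = - \frac{33}{25}.
General: T(n) = A·(6)^n - \frac{8 n}{5} - \frac{33}{25}.
Apply T(0) = 2: A - \frac{33}{25} = 2 ⇒ A = \frac{83}{25}.
So T(n) = \frac{83 \cdot 6^{n}}{25} - \frac{8 n}{5} - \frac{33}{25}.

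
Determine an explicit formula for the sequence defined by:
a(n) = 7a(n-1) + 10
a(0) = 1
First-order linear non-homogeneous.
Homogeneous solution: a_h(n) = A·(7)^n.
Try constant particular solution a_p = K: K = 7K + 10 ⇒ K = - \frac{5}{3}.
General: a(n) = A·(7)^n - \frac{5}{3}.
Apply a(0) = 1: A - \frac{5}{3} = 1 ⇒ A = \frac{8}{3}.
So a(n) = \frac{8 \cdot 7^{n}}{3} - \frac{5}{3}.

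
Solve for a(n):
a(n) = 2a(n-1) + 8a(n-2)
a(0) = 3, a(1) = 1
Characteristic equation: x² - 2x - 8 = 0, which factors as (x - (4))(x - (-2)) = 0.
Roots r₁ = 4, r₂ = -2 (distinct).
General solution: a(n) = A·(4)^n + B·(-2)^n.
From a(0) = 3: A + B = 3.
From a(1) = 1: 4A - 2B = 1.
Solving: A = \frac{7}{6}, B = \frac{11}{6}.
So a(n) = \frac{11 \left(-2\right)^{n}}{6} + \frac{7 \cdot 4^{n}}{6}.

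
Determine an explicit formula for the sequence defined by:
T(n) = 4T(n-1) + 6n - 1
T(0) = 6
First-order linear with linear forcing.
Homogeneous solution: T_h(n) = A·(4)^n.
Try particular T_p(n) = pn + q. Substituting:
  pn + q = 4(p(n-1) + q) + 6n - 1.
Matching the n-coefficient: p = 4p + 6 ⇒ p = -2.
Matching constants: q = -4p + 4q - 1 ⇒ q = - \frac{7}{3}.
General: T(n) = A·(4)^n - 2 n - \frac{7}{3}.
Apply T(0) = 6: A - \frac{7}{3} = 6 ⇒ A = \frac{25}{3}.
So T(n) = \frac{25 \cdot 4^{n}}{3} - 2 n - \frac{7}{3}.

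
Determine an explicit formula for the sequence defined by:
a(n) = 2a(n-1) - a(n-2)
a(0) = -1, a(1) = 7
Characteristic equation: x² - 2x + 1 = 0, which is (x - (1))².
Repeated root r = 1.
General solution: a(n) = (A + Bn)·(1)^n.
From a(0) = -1: A = -1.
From a(1) = 7: (A + B)·(1) = 7 ⇒ B = 8.
So a(n) = \left(8 n - 1\right) \cdot (1)^n.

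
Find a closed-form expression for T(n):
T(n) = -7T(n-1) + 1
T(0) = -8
First-order linear non-homogeneous.
Homogeneous solution: T_h(n) = A·(-7)^n.
Try constant particular solution T_p = K: K = -7K + 1 ⇒ K = \frac{1}{8}.
General: T(n) = A·(-7)^n + \frac{1}{8}.
Apply T(0) = -8: A + \frac{1}{8} = -8 ⇒ A = - \frac{65}{8}.
So T(n) = \frac{1}{8} - \frac{65 \left(-7\right)^{n}}{8}.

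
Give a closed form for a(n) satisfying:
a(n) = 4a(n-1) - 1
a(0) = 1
First-order linear non-homogeneous.
Homogeneous solution: a_h(n) = A·(4)^n.
Try constant particular solution a_p = K: K = 4K - 1 ⇒ K = \frac{1}{3}.
General: a(n) = A·(4)^n + \frac{1}{3}.
Apply a(0) = 1: A + \frac{1}{3} = 1 ⇒ A = \frac{2}{3}.
So a(n) = \frac{2 \cdot 4^{n}}{3} + \frac{1}{3}.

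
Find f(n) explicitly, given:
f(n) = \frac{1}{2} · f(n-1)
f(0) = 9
Pure geometric recurrence with ratio \frac{1}{2}.
By induction f(n) = f(0) · (\frac{1}{2})^n = 9 \cdot 2^{- n}.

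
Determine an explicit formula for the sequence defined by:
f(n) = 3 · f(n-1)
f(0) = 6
Pure geometric recurrence with ratio 3.
By induction f(n) = f(0) · (3)^n = 6 \cdot 3^{n}.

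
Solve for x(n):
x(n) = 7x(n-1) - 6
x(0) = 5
First-order linear non-homogeneous.
Homogeneous solution: x_h(n) = A·(7)^n.
Try constant particular solution x_p = K: K = 7K - 6 ⇒ K = 1.
General: x(n) = A·(7)^n + 1.
Apply x(0) = 5: A + 1 = 5 ⇒ A = 4.
So x(n) = 4 \cdot 7^{n} + 1.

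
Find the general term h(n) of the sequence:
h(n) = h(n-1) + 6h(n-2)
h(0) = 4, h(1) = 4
Characteristic equation: x² - x - 6 = 0, which factors as (x - (-2))(x - (3)) = 0.
Roots r₁ = -2, r₂ = 3 (distinct).
General solution: h(n) = A·(-2)^n + B·(3)^n.
From h(0) = 4: A + B = 4.
From h(1) = 4: -2A + 3B = 4.
Solving: A = \frac{8}{5}, B = \frac{12}{5}.
So h(n) = \frac{8 \left(-2\right)^{n}}{5} + \frac{12 \cdot 3^{n}}{5}.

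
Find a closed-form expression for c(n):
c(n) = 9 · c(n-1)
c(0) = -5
Pure geometric recurrence with ratio 9.
By induction c(n) = c(0) · (9)^n = - 5 \cdot 9^{n}.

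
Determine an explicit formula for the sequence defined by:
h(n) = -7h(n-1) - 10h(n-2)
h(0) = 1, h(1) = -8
Characteristic equation: x² + 7x + 10 = 0, which factors as (x - (-2))(x - (-5)) = 0.
Roots r₁ = -2, r₂ = -5 (distinct).
General solution: h(n) = A·(-2)^n + B·(-5)^n.
From h(0) = 1: A + B = 1.
From h(1) = -8: -2A - 5B = -8.
Solving: A = -1, B = 2.
So h(n) = - \left(-2\right)^{n} + 2 \left(-5\right)^{n}.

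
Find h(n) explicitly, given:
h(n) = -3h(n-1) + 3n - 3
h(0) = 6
First-order linear with linear forcing.
Homogeneous solution: h_h(n) = A·(-3)^n.
Try particular h_p(n) = pn + q. Substituting:
  pn + q = -3(p(n-1) + q) + 3n - 3.
Matching the n-coefficient: p = -3p + 3 ⇒ p = \frac{3}{4}.
Matching constants: q = 3p - 3q - 3 ⇒ q = - \frac{3}{16}.
General: h(n) = A·(-3)^n + \frac{3 n}{4} - \frac{3}{16}.
Apply h(0) = 6: A - \frac{3}{16} = 6 ⇒ A = \frac{99}{16}.
So h(n) = \frac{99 \left(-3\right)^{n}}{16} + \frac{3 n}{4} - \frac{3}{16}.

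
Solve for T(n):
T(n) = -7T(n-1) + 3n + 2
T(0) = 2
First-order linear with linear forcing.
Homogeneous solution: T_h(n) = A·(-7)^n.
Try particular T_p(n) = pn + q. Substituting:
  pn + q = -7(p(n-1) + q) + 3n + 2.
Matching the n-coefficient: p = -7p + 3 ⇒ p = \frac{3}{8}.
Matching constants: q = 7p - 7q + 2 ⇒ q = \frac{37}{64}.
General: T(n) = A·(-7)^n + \frac{3 n}{8} + \frac{37}{64}.
Apply T(0) = 2: A + \frac{37}{64} = 2 ⇒ A = \frac{91}{64}.
So T(n) = \frac{91 \left(-7\right)^{n}}{64} + \frac{3 n}{8} + \frac{37}{64}.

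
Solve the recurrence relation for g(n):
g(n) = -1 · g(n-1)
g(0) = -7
Pure geometric recurrence with ratio -1.
By induction g(n) = g(0) · (-1)^n = - 7 \left(-1\right)^{n}.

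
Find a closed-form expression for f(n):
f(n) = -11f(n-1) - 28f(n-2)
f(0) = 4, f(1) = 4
Characteristic equation: x² + 11x + 28 = 0, which factors as (x - (-7))(x - (-4)) = 0.
Roots r₁ = -7, r₂ = -4 (distinct).
General solution: f(n) = A·(-7)^n + B·(-4)^n.
From f(0) = 4: A + B = 4.
From f(1) = 4: -7A - 4B = 4.
Solving: A = - \frac{20}{3}, B = \frac{32}{3}.
So f(n) = \frac{32 \left(-4\right)^{n}}{3} - \frac{20 \left(-7\right)^{n}}{3}.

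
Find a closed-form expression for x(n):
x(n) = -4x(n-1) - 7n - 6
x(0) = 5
First-order linear with linear forcing.
Homogeneous solution: x_h(n) = A·(-4)^n.
Try particular x_p(n) = pn + q. Substituting:
  pn + q = -4(p(n-1) + q) - 7n - 6.
Matching the n-coefficient: p = -4p - 7 ⇒ p = - \frac{7}{5}.
Matching constants: q = 4p - 4q - 6 ⇒ q = - \frac{58}{25}.
General: x(n) = A·(-4)^n - \frac{7 n}{5} - \frac{58}{25}.
Apply x(0) = 5: A - \frac{58}{25} = 5 ⇒ A = \frac{183}{25}.
So x(n) = \frac{183 \left(-4\right)^{n}}{25} - \frac{7 n}{5} - \frac{58}{25}.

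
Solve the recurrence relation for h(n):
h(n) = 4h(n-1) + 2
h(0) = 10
First-order linear non-homogeneous.
Homogeneous solution: h_h(n) = A·(4)^n.
Try constant particular solution h_p = K: K = 4K + 2 ⇒ K = - \frac{2}{3}.
General: h(n) = A·(4)^n - \frac{2}{3}.
Apply h(0) = 10: A - \frac{2}{3} = 10 ⇒ A = \frac{32}{3}.
So h(n) = \frac{32 \cdot 4^{n}}{3} - \frac{2}{3}.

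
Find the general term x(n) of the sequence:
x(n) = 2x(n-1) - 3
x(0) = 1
First-order linear non-homogeneous.
Homogeneous solution: x_h(n) = A·(2)^n.
Try constant particular solution x_p = K: K = 2K - 3 ⇒ K = 3.
General: x(n) = A·(2)^n + 3.
Apply x(0) = 1: A + 3 = 1 ⇒ A = -2.
So x(n) = 3 - 2 \cdot 2^{n}.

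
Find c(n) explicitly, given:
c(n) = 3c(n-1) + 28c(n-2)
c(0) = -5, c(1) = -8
Characteristic equation: x² - 3x - 28 = 0, which factors as (x - (-4))(x - (7)) = 0.
Roots r₁ = -4, r₂ = 7 (distinct).
General solution: c(n) = A·(-4)^n + B·(7)^n.
From c(0) = -5: A + B = -5.
From c(1) = -8: -4A + 7B = -8.
Solving: A = - \frac{27}{11}, B = - \frac{28}{11}.
So c(n) = - \frac{27 \left(-4\right)^{n}}{11} - \frac{28 \cdot 7^{n}}{11}.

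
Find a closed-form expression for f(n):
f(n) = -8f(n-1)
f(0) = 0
This is a homogeneous first-order recurrence with ratio -8.
By induction f(n) = f(0) · (-8)^n = 0.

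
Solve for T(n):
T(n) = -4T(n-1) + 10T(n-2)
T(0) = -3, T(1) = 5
Characteristic equation: x² + 4x - 10 = 0.
Discriminant Δ = (-4)² + 4·(10) = 56.
Roots r₁,₂ = (-4 ± √56)/2, so r₁ = -2 + \sqrt{14}, r₂ = - \sqrt{14} - 2.
General solution: T(n) = A·r₁^n + B·r₂^n.
From the initial conditions, A + B = -3 and r₁A + r₂B = 5.
Since r₁ - r₂ = √56: A = (5 - (-3)r₂)/√56 = - \frac{3}{2} - \frac{\sqrt{14}}{28}, and B = -3 - A = - \frac{3}{2} + \frac{\sqrt{14}}{28}.
So T(n) = \left(- \frac{3}{2} - \frac{\sqrt{14}}{28}\right)\left(-2 + \sqrt{14}\right)^n + \left(- \frac{3}{2} + \frac{\sqrt{14}}{28}\right)\left(- \sqrt{14} - 2\right)^n.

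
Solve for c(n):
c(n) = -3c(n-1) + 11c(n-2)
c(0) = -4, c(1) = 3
Characteristic equation: x² + 3x - 11 = 0.
Discriminant Δ = (-3)² + 4·(11) = 53.
Roots r₁,₂ = (-3 ± √53)/2, so r₁ = - \frac{3}{2} + \frac{\sqrt{53}}{2}, r₂ = - \frac{\sqrt{53}}{2} - \frac{3}{2}.
General solution: c(n) = A·r₁^n + B·r₂^n.
From the initial conditions, A + B = -4 and r₁A + r₂B = 3.
Since r₁ - r₂ = √53: A = (3 - (-4)r₂)/√53 = -2 - \frac{3 \sqrt{53}}{53}, and B = -4 - A = -2 + \frac{3 \sqrt{53}}{53}.
So c(n) = \left(-2 - \frac{3 \sqrt{53}}{53}\right)\left(- \frac{3}{2} + \frac{\sqrt{53}}{2}\right)^n + \left(-2 + \frac{3 \sqrt{53}}{53}\right)\left(- \frac{\sqrt{53}}{2} - \frac{3}{2}\right)^n.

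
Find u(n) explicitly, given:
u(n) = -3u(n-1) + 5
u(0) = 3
First-order linear non-homogeneous.
Homogeneous solution: u_h(n) = A·(-3)^n.
Try constant particular solution u_p = K: K = -3K + 5 ⇒ K = \frac{5}{4}.
General: u(n) = A·(-3)^n + \frac{5}{4}.
Apply u(0) = 3: A + \frac{5}{4} = 3 ⇒ A = \frac{7}{4}.
So u(n) = \frac{7 \left(-3\right)^{n}}{4} + \frac{5}{4}.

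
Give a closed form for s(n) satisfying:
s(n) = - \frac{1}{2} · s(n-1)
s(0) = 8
Pure geometric recurrence with ratio - \frac{1}{2}.
By induction s(n) = s(0) · (- \frac{1}{2})^n = 8 \left(- \frac{1}{2}\right)^{n}.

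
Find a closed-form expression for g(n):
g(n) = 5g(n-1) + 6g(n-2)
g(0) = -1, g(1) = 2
Characteristic equation: x² - 5x - 6 = 0, which factors as (x - (6))(x - (-1)) = 0.
Roots r₁ = 6, r₂ = -1 (distinct).
General solution: g(n) = A·(6)^n + B·(-1)^n.
From g(0) = -1: A + B = -1.
From g(1) = 2: 6A - B = 2.
Solving: A = \frac{1}{7}, B = - \frac{8}{7}.
So g(n) = - \frac{8 \left(-1\right)^{n}}{7} + \frac{6^{n}}{7}.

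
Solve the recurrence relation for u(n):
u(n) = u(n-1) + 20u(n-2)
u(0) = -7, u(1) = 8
Characteristic equation: x² - x - 20 = 0, which factors as (x - (5))(x - (-4)) = 0.
Roots r₁ = 5, r₂ = -4 (distinct).
General solution: u(n) = A·(5)^n + B·(-4)^n.
From u(0) = -7: A + B = -7.
From u(1) = 8: 5A - 4B = 8.
Solving: A = - \frac{20}{9}, B = - \frac{43}{9}.
So u(n) = - \frac{43 \left(-4\right)^{n}}{9} - \frac{20 \cdot 5^{n}}{9}.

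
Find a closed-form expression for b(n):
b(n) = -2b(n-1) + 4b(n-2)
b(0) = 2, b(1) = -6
Characteristic equation: x² + 2x - 4 = 0.
Discriminant Δ = (-2)² + 4·(4) = 20.
Roots r₁,₂ = (-2 ± √20)/2, so r₁ = -1 + \sqrt{5}, r₂ = - \sqrt{5} - 1.
General solution: b(n) = A·r₁^n + B·r₂^n.
From the initial conditions, A + B = 2 and r₁A + r₂B = -6.
Since r₁ - r₂ = √20: A = (-6 - (2)r₂)/√20 = 1 - \frac{2 \sqrt{5}}{5}, and B = 2 - A = \frac{2 \sqrt{5}}{5} + 1.
So b(n) = \left(1 - \frac{2 \sqrt{5}}{5}\right)\left(-1 + \sqrt{5}\right)^n + \left(\frac{2 \sqrt{5}}{5} + 1\right)\left(- \sqrt{5} - 1\right)^n.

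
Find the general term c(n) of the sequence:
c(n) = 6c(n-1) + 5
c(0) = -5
First-order linear non-homogeneous.
Homogeneous solution: c_h(n) = A·(6)^n.
Try constant particular solution c_p = K: K = 6K + 5 ⇒ K = -1.
General: c(n) = A·(6)^n - 1.
Apply c(0) = -5: A - 1 = -5 ⇒ A = -4.
So c(n) = - 4 \cdot 6^{n} - 1.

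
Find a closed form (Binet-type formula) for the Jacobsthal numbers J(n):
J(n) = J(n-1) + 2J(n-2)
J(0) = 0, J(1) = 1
This is the Jacobsthal sequence.
Characteristic equation: x² - x - 2 = 0; roots r₁ = 2, r₂ = -1.
General: J(n) = A·r₁^n + B·r₂^n. Solving with J(0)=0, J(1)=1 gives A = \frac{1}{3}, B = - \frac{1}{3}.
So J(n) = - \frac{\left(-1\right)^{n}}{3} + \frac{2^{n}}{3}.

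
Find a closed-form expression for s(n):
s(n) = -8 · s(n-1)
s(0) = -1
Pure geometric recurrence with ratio -8.
By induction s(n) = s(0) · (-8)^n = - \left(-8\right)^{n}.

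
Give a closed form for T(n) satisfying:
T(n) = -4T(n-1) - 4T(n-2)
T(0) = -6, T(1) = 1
Characteristic equation: x² + 4x + 4 = 0, which is (x - (-2))².
Repeated root r = -2.
General solution: T(n) = (A + Bn)·(-2)^n.
From T(0) = -6: A = -6.
From T(1) = 1: (A + B)·(-2) = 1 ⇒ B = \frac{11}{2}.
So T(n) = \left(\frac{11 n}{2} - 6\right) \cdot (-2)^n.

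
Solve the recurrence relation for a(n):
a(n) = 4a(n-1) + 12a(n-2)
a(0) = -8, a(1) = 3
Characteristic equation: x² - 4x - 12 = 0, which factors as (x - (-2))(x - (6)) = 0.
Roots r₁ = -2, r₂ = 6 (distinct).
General solution: a(n) = A·(-2)^n + B·(6)^n.
From a(0) = -8: A + B = -8.
From a(1) = 3: -2A + 6B = 3.
Solving: A = - \frac{51}{8}, B = - \frac{13}{8}.
So a(n) = - \frac{51 \left(-2\right)^{n}}{8} - \frac{13 \cdot 6^{n}}{8}.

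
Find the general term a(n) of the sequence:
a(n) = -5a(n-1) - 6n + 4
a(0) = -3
First-order linear with linear forcing.
Homogeneous solution: a_h(n) = A·(-5)^n.
Try particular a_p(n) = pn + q. Substituting:
  pn + q = -5(p(n-1) + q) - 6n + 4.
Matching the n-coefficient: p = -5p - 6 ⇒ p = -1.
Matching constants: q = 5p - 5q + 4 ⇒ q = - \frac{1}{6}.
General: a(n) = A·(-5)^n - n - \frac{1}{6}.
Apply a(0) = -3: A - \frac{1}{6} = -3 ⇒ A = - \frac{17}{6}.
So a(n) = - \frac{17 \left(-5\right)^{n}}{6} - n - \frac{1}{6}.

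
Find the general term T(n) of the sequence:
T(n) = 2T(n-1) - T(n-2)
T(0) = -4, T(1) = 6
Characteristic equation: x² - 2x + 1 = 0, which is (x - (1))².
Repeated root r = 1.
General solution: T(n) = (A + Bn)·(1)^n.
From T(0) = -4: A = -4.
From T(1) = 6: (A + B)·(1) = 6 ⇒ B = 10.
So T(n) = \left(10 n - 4\right) \cdot (1)^n.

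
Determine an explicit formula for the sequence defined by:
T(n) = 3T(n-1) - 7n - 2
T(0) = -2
First-order linear with linear forcing.
Homogeneous solution: T_h(n) = A·(3)^n.
Try particular T_p(n) = pn + q. Substituting:
  pn + q = 3(p(n-1) + q) - 7n - 2.
Matching the n-coefficient: p = 3p - 7 ⇒ p = \frac{7}{2}.
Matching constants: q = -3p + 3q - 2 ⇒ q = \frac{25}{4}.
General: T(n) = A·(3)^n + \frac{7 n}{2} + \frac{25}{4}.
Apply T(0) = -2: A + \frac{25}{4} = -2 ⇒ A = - \frac{33}{4}.
So T(n) = - \frac{33 \cdot 3^{n}}{4} + \frac{7 n}{2} + \frac{25}{4}.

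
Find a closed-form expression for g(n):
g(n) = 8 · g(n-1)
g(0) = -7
Pure geometric recurrence with ratio 8.
By induction g(n) = g(0) · (8)^n = - 7 \cdot 8^{n}.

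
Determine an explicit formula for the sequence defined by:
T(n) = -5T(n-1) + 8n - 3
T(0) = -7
First-order linear with linear forcing.
Homogeneous solution: T_h(n) = A·(-5)^n.
Try particular T_p(n) = pn + q. Substituting:
  pn + q = -5(p(n-1) + q) + 8n - 3.
Matching the n-coefficient: p = -5p + 8 ⇒ p = \frac{4}{3}.
Matching constants: q = 5p - 5q - 3 ⇒ q = \frac{11}{18}.
General: T(n) = A·(-5)^n + \frac{4 n}{3} + \frac{11}{18}.
Apply T(0) = -7: A + \frac{11}{18} = -7 ⇒ A = - \frac{137}{18}.
So T(n) = - \frac{137 \left(-5\right)^{n}}{18} + \frac{4 n}{3} + \frac{11}{18}.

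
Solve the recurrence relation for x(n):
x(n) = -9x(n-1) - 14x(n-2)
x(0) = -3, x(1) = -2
Characteristic equation: x² + 9x + 14 = 0, which factors as (x - (-7))(x - (-2)) = 0.
Roots r₁ = -7, r₂ = -2 (distinct).
General solution: x(n) = A·(-7)^n + B·(-2)^n.
From x(0) = -3: A + B = -3.
From x(1) = -2: -7A - 2B = -2.
Solving: A = \frac{8}{5}, B = - \frac{23}{5}.
So x(n) = - \frac{23 \left(-2\right)^{n}}{5} + \frac{8 \left(-7\right)^{n}}{5}.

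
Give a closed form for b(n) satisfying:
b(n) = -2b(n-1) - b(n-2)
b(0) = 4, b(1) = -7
Characteristic equation: x² + 2x + 1 = 0, which is (x - (-1))².
Repeated root r = -1.
General solution: b(n) = (A + Bn)·(-1)^n.
From b(0) = 4: A = 4.
From b(1) = -7: (A + B)·(-1) = -7 ⇒ B = 3.
So b(n) = \left(3 n + 4\right) \cdot (-1)^n.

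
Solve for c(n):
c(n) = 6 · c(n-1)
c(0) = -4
Pure geometric recurrence with ratio 6.
By induction c(n) = c(0) · (6)^n = - 4 \cdot 6^{n}.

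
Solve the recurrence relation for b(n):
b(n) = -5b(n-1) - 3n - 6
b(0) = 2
First-order linear with linear forcing.
Homogeneous solution: b_h(n) = A·(-5)^n.
Try particular b_p(n) = pn + q. Substituting:
  pn + q = -5(p(n-1) + q) - 3n - 6.
Matching the n-coefficient: p = -5p - 3 ⇒ p = - \frac{1}{2}.
Matching constants: q = 5p - 5q - 6 ⇒ q = - \frac{17}{12}.
General: b(n) = A·(-5)^n - \frac{n}{2} - \frac{17}{12}.
Apply b(0) = 2: A - \frac{17}{12} = 2 ⇒ A = \frac{41}{12}.
So b(n) = \frac{41 \left(-5\right)^{n}}{12} - \frac{n}{2} - \frac{17}{12}.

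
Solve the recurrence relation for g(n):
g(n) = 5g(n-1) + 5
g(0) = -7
First-order linear non-homogeneous.
Homogeneous solution: g_h(n) = A·(5)^n.
Try constant particular solution g_p = K: K = 5K + 5 ⇒ K = - \frac{5}{4}.
General: g(n) = A·(5)^n - \frac{5}{4}.
Apply g(0) = -7: A - \frac{5}{4} = -7 ⇒ A = - \frac{23}{4}.
So g(n) = - \frac{23 \cdot 5^{n}}{4} - \frac{5}{4}.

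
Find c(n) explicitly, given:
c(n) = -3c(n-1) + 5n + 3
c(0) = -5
First-order linear with linear forcing.
Homogeneous solution: c_h(n) = A·(-3)^n.
Try particular c_p(n) = pn + q. Substituting:
  pn + q = -3(p(n-1) + q) + 5n + 3.
Matching the n-coefficient: p = -3p + 5 ⇒ p = \frac{5}{4}.
Matching constants: q = 3p - 3q + 3 ⇒ q = \frac{27}{16}.
General: c(n) = A·(-3)^n + \frac{5 n}{4} + \frac{27}{16}.
Apply c(0) = -5: A + \frac{27}{16} = -5 ⇒ A = - \frac{107}{16}.
So c(n) = - \frac{107 \left(-3\right)^{n}}{16} + \frac{5 n}{4} + \frac{27}{16}.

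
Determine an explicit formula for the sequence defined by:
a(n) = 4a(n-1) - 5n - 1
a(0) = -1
First-order linear with linear forcing.
Homogeneous solution: a_h(n) = A·(4)^n.
Try particular a_p(n) = pn + q. Substituting:
  pn + q = 4(p(n-1) + q) - 5n - 1.
Matching the n-coefficient: p = 4p - 5 ⇒ p = \frac{5}{3}.
Matching constants: q = -4p + 4q - 1 ⇒ q = \frac{23}{9}.
General: a(n) = A·(4)^n + \frac{5 n}{3} + \frac{23}{9}.
Apply a(0) = -1: A + \frac{23}{9} = -1 ⇒ A = - \frac{32}{9}.
So a(n) = - \frac{32 \cdot 4^{n}}{9} + \frac{5 n}{3} + \frac{23}{9}.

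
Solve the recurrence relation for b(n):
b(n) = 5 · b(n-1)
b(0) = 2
Pure geometric recurrence with ratio 5.
By induction b(n) = b(0) · (5)^n = 2 \cdot 5^{n}.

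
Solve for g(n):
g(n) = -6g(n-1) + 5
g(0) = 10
First-order linear non-homogeneous.
Homogeneous solution: g_h(n) = A·(-6)^n.
Try constant particular solution g_p = K: K = -6K + 5 ⇒ K = \frac{5}{7}.
General: g(n) = A·(-6)^n + \frac{5}{7}.
Apply g(0) = 10: A + \frac{5}{7} = 10 ⇒ A = \frac{65}{7}.
So g(n) = \frac{65 \left(-6\right)^{n}}{7} + \frac{5}{7}.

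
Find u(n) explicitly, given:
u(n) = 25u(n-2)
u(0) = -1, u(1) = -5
Characteristic equation: x² - 25 = 0, which factors as (x - (-5))(x - (5)) = 0.
Roots r₁ = -5, r₂ = 5 (distinct).
General solution: u(n) = A·(-5)^n + B·(5)^n.
From u(0) = -1: A + B = -1.
From u(1) = -5: -5A + 5B = -5.
Solving: A = 0, B = -1.
So u(n) = - 5^{n}.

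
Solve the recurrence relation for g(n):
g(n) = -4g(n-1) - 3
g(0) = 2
First-order linear non-homogeneous.
Homogeneous solution: g_h(n) = A·(-4)^n.
Try constant particular solution g_p = K: K = -4K - 3 ⇒ K = - \frac{3}{5}.
General: g(n) = A·(-4)^n - \frac{3}{5}.
Apply g(0) = 2: A - \frac{3}{5} = 2 ⇒ A = \frac{13}{5}.
So g(n) = \frac{13 \left(-4\right)^{n}}{5} - \frac{3}{5}.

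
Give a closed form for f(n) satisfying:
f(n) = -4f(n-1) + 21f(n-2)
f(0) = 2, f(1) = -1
Characteristic equation: x² + 4x - 21 = 0, which factors as (x - (3))(x - (-7)) = 0.
Roots r₁ = 3, r₂ = -7 (distinct).
General solution: f(n) = A·(3)^n + B·(-7)^n.
From f(0) = 2: A + B = 2.
From f(1) = -1: 3A - 7B = -1.
Solving: A = \frac{13}{10}, B = \frac{7}{10}.
So f(n) = \frac{7 \left(-7\right)^{n}}{10} + \frac{13 \cdot 3^{n}}{10}.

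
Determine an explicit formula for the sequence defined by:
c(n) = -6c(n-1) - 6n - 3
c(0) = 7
First-order linear with linear forcing.
Homogeneous solution: c_h(n) = A·(-6)^n.
Try particular c_p(n) = pn + q. Substituting:
  pn + q = -6(p(n-1) + q) - 6n - 3.
Matching the n-coefficient: p = -6p - 6 ⇒ p = - \frac{6}{7}.
Matching constants: q = 6p - 6q - 3 ⇒ q = - \frac{57}{49}.
General: c(n) = A·(-6)^n - \frac{6 n}{7} - \frac{57}{49}.
Apply c(0) = 7: A - \frac{57}{49} = 7 ⇒ A = \frac{400}{49}.
So c(n) = \frac{400 \left(-6\right)^{n}}{49} - \frac{6 n}{7} - \frac{57}{49}.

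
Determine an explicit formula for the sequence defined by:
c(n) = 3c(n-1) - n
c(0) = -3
First-order linear with linear forcing.
Homogeneous solution: c_h(n) = A·(3)^n.
Try particular c_p(n) = pn + q. Substituting:
  pn + q = 3(p(n-1) + q) - n.
Matching the n-coefficient: p = 3p - 1 ⇒ p = \frac{1}{2}.
Matching constants: q = -3p + 3q ⇒ q = \frac{3}{4}.
General: c(n) = A·(3)^n + \frac{n}{2} + \frac{3}{4}.
Apply c(0) = -3: A + \frac{3}{4} = -3 ⇒ A = - \frac{15}{4}.
So c(n) = - \frac{15 \cdot 3^{n}}{4} + \frac{n}{2} + \frac{3}{4}.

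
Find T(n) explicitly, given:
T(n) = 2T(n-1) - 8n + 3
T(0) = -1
First-order linear with linear forcing.
Homogeneous solution: T_h(n) = A·(2)^n.
Try particular T_p(n) = pn + q. Substituting:
  pn + q = 2(p(n-1) + q) - 8n + 3.
Matching the n-coefficient: p = 2p - 8 ⇒ p = 8.
Matching constants: q = -2p + 2q + 3 ⇒ q = 13.
General: T(n) = A·(2)^n + 8 n + 13.
Apply T(0) = -1: A + 13 = -1 ⇒ A = -14.
So T(n) = - 14 \cdot 2^{n} + 8 n + 13.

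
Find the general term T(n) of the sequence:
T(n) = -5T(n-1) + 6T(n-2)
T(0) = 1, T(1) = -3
Characteristic equation: x² + 5x - 6 = 0, which factors as (x - (-6))(x - (1)) = 0.
Roots r₁ = -6, r₂ = 1 (distinct).
General solution: T(n) = A·(-6)^n + B·(1)^n.
From T(0) = 1: A + B = 1.
From T(1) = -3: -6A + B = -3.
Solving: A = \frac{4}{7}, B = \frac{3}{7}.
So T(n) = \frac{4 \left(-6\right)^{n}}{7} + \frac{3}{7}.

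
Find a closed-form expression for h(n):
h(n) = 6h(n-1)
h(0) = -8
This is a homogeneous first-order recurrence with ratio 6.
By induction h(n) = h(0) · (6)^n = - 8 \cdot 6^{n}.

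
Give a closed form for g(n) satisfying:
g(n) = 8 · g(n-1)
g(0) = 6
Pure geometric recurrence with ratio 8.
By induction g(n) = g(0) · (8)^n = 6 \cdot 8^{n}.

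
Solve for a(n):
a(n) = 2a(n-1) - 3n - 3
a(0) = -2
First-order linear with linear forcing.
Homogeneous solution: a_h(n) = A·(2)^n.
Try particular a_p(n) = pn + q. Substituting:
  pn + q = 2(p(n-1) + q) - 3n - 3.
Matching the n-coefficient: p = 2p - 3 ⇒ p = 3.
Matching constants: q = -2p + 2q - 3 ⇒ q = 9.
General: a(n) = A·(2)^n + 3 n + 9.
Apply a(0) = -2: A + 9 = -2 ⇒ A = -11.
So a(n) = - 11 \cdot 2^{n} + 3 n + 9.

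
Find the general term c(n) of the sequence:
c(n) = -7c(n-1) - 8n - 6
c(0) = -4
First-order linear with linear forcing.
Homogeneous solution: c_h(n) = A·(-7)^n.
Try particular c_p(n) = pn + q. Substituting:
  pn + q = -7(p(n-1) + q) - 8n - 6.
Matching the n-coefficient: p = -7p - 8 ⇒ p = -1.
Matching constants: q = 7p - 7q - 6 ⇒ q = - \frac{13}{8}.
General: c(n) = A·(-7)^n - n - \frac{13}{8}.
Apply c(0) = -4: A - \frac{13}{8} = -4 ⇒ A = - \frac{19}{8}.
So c(n) = - \frac{19 \left(-7\right)^{n}}{8} - n - \frac{13}{8}.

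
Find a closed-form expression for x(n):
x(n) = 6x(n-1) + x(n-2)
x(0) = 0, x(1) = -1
Characteristic equation: x² - 6x - 1 = 0.
Discriminant Δ = (6)² + 4·(1) = 40.
Roots r₁,₂ = (6 ± √40)/2, so r₁ = 3 + \sqrt{10}, r₂ = 3 - \sqrt{10}.
General solution: x(n) = A·r₁^n + B·r₂^n.
From the initial conditions, A + B = 0 and r₁A + r₂B = -1.
Since r₁ - r₂ = √40: A = (-1 - (0)r₂)/√40 = - \frac{\sqrt{10}}{20}, and B = 0 - A = \frac{\sqrt{10}}{20}.
So x(n) = \left(- \frac{\sqrt{10}}{20}\right)\left(3 + \sqrt{10}\right)^n + \left(\frac{\sqrt{10}}{20}\right)\left(3 - \sqrt{10}\right)^n.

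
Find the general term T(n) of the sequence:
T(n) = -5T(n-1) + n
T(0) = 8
First-order linear with linear forcing.
Homogeneous solution: T_h(n) = A·(-5)^n.
Try particular T_p(n) = pn + q. Substituting:
  pn + q = -5(p(n-1) + q) + n.
Matching the n-coefficient: p = -5p + 1 ⇒ p = \frac{1}{6}.
Matching constants: q = 5p - 5q ⇒ q = \frac{5}{36}.
General: T(n) = A·(-5)^n + \frac{n}{6} + \frac{5}{36}.
Apply T(0) = 8: A + \frac{5}{36} = 8 ⇒ A = \frac{283}{36}.
So T(n) = \frac{283 \left(-5\right)^{n}}{36} + \frac{n}{6} + \frac{5}{36}.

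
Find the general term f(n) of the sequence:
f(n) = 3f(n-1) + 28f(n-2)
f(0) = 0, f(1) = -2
Characteristic equation: x² - 3x - 28 = 0, which factors as (x - (7))(x - (-4)) = 0.
Roots r₁ = 7, r₂ = -4 (distinct).
General solution: f(n) = A·(7)^n + B·(-4)^n.
From f(0) = 0: A + B = 0.
From f(1) = -2: 7A - 4B = -2.
Solving: A = - \frac{2}{11}, B = \frac{2}{11}.
So f(n) = \frac{2 \left(-4\right)^{n}}{11} - \frac{2 \cdot 7^{n}}{11}.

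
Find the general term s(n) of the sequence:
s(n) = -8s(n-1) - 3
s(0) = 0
First-order linear non-homogeneous.
Homogeneous solution: s_h(n) = A·(-8)^n.
Try constant particular solution s_p = K: K = -8K - 3 ⇒ K = - \frac{1}{3}.
General: s(n) = A·(-8)^n - \frac{1}{3}.
Apply s(0) = 0: A - \frac{1}{3} = 0 ⇒ A = \frac{1}{3}.
So s(n) = \frac{\left(-8\right)^{n}}{3} - \frac{1}{3}.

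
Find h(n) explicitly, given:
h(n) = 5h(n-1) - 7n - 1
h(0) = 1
First-order linear with linear forcing.
Homogeneous solution: h_h(n) = A·(5)^n.
Try particular h_p(n) = pn + q. Substituting:
  pn + q = 5(p(n-1) + q) - 7n - 1.
Matching the n-coefficient: p = 5p - 7 ⇒ p = \frac{7}{4}.
Matching constants: q = -5p + 5q - 1 ⇒ q = \frac{39}{16}.
General: h(n) = A·(5)^n + \frac{7 n}{4} + \frac{39}{16}.
Apply h(0) = 1: A + \frac{39}{16} = 1 ⇒ A = - \frac{23}{16}.
So h(n) = - \frac{23 \cdot 5^{n}}{16} + \frac{7 n}{4} + \frac{39}{16}.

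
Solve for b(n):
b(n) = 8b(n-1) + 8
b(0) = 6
First-order linear non-homogeneous.
Homogeneous solution: b_h(n) = A·(8)^n.
Try constant particular solution b_p = K: K = 8K + 8 ⇒ K = - \frac{8}{7}.
General: b(n) = A·(8)^n - \frac{8}{7}.
Apply b(0) = 6: A - \frac{8}{7} = 6 ⇒ A = \frac{50}{7}.
So b(n) = \frac{50 \cdot 8^{n}}{7} - \frac{8}{7}.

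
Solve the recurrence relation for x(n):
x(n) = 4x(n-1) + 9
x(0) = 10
First-order linear non-homogeneous.
Homogeneous solution: x_h(n) = A·(4)^n.
Try constant particular solution x_p = K: K = 4K + 9 ⇒ K = -3.
General: x(n) = A·(4)^n - 3.
Apply x(0) = 10: A - 3 = 10 ⇒ A = 13.
So x(n) = 13 \cdot 4^{n} - 3.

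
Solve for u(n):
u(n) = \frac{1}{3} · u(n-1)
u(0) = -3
Pure geometric recurrence with ratio \frac{1}{3}.
By induction u(n) = u(0) · (\frac{1}{3})^n = - 3 \cdot 3^{- n}.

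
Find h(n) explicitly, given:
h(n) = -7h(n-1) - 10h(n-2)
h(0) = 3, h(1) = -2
Characteristic equation: x² + 7x + 10 = 0, which factors as (x - (-2))(x - (-5)) = 0.
Roots r₁ = -2, r₂ = -5 (distinct).
General solution: h(n) = A·(-2)^n + B·(-5)^n.
From h(0) = 3: A + B = 3.
From h(1) = -2: -2A - 5B = -2.
Solving: A = \frac{13}{3}, B = - \frac{4}{3}.
So h(n) = \frac{13 \left(-2\right)^{n}}{3} - \frac{4 \left(-5\right)^{n}}{3}.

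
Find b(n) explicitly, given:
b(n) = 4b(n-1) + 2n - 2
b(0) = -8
First-order linear with linear forcing.
Homogeneous solution: b_h(n) = A·(4)^n.
Try particular b_p(n) = pn + q. Substituting:
  pn + q = 4(p(n-1) + q) + 2n - 2.
Matching the n-coefficient: p = 4p + 2 ⇒ p = - \frac{2}{3}.
Matching constants: q = -4p + 4q - 2 ⇒ q = - \frac{2}{9}.
General: b(n) = A·(4)^n - \frac{2 n}{3} - \frac{2}{9}.
Apply b(0) = -8: A - \frac{2}{9} = -8 ⇒ A = - \frac{70}{9}.
So b(n) = - \frac{70 \cdot 4^{n}}{9} - \frac{2 n}{3} - \frac{2}{9}.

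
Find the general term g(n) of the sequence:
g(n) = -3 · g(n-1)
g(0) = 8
Pure geometric recurrence with ratio -3.
By induction g(n) = g(0) · (-3)^n = 8 \left(-3\right)^{n}.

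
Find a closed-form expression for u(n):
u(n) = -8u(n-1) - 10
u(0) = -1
First-order linear non-homogeneous.
Homogeneous solution: u_h(n) = A·(-8)^n.
Try constant particular solution u_p = K: K = -8K - 10 ⇒ K = - \frac{10}{9}.
General: u(n) = A·(-8)^n - \frac{10}{9}.
Apply u(0) = -1: A - \frac{10}{9} = -1 ⇒ A = \frac{1}{9}.
So u(n) = \frac{\left(-8\right)^{n}}{9} - \frac{10}{9}.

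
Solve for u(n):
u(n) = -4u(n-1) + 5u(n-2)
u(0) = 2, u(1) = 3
Characteristic equation: x² + 4x - 5 = 0, which factors as (x - (-5))(x - (1)) = 0.
Roots r₁ = -5, r₂ = 1 (distinct).
General solution: u(n) = A·(-5)^n + B·(1)^n.
From u(0) = 2: A + B = 2.
From u(1) = 3: -5A + B = 3.
Solving: A = - \frac{1}{6}, B = \frac{13}{6}.
So u(n) = \frac{13}{6} - \frac{\left(-5\right)^{n}}{6}.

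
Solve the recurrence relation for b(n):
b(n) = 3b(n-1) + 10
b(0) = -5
First-order linear non-homogeneous.
Homogeneous solution: b_h(n) = A·(3)^n.
Try constant particular solution b_p = K: K = 3K + 10 ⇒ K = -5.
General: b(n) = A·(3)^n - 5.
Apply b(0) = -5: A - 5 = -5 ⇒ A = 0.
So b(n) = -5.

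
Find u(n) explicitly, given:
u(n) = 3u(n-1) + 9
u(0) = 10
First-order linear non-homogeneous.
Homogeneous solution: u_h(n) = A·(3)^n.
Try constant particular solution u_p = K: K = 3K + 9 ⇒ K = - \frac{9}{2}.
General: u(n) = A·(3)^n - \frac{9}{2}.
Apply u(0) = 10: A - \frac{9}{2} = 10 ⇒ A = \frac{29}{2}.
So u(n) = \frac{29 \cdot 3^{n}}{2} - \frac{9}{2}.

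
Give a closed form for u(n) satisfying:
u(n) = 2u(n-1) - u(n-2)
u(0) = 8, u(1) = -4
Characteristic equation: x² - 2x + 1 = 0, which is (x - (1))².
Repeated root r = 1.
General solution: u(n) = (A + Bn)·(1)^n.
From u(0) = 8: A = 8.
From u(1) = -4: (A + B)·(1) = -4 ⇒ B = -12.
So u(n) = \left(8 - 12 n\right) \cdot (1)^n.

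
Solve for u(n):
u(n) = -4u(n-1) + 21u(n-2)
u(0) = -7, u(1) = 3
Characteristic equation: x² + 4x - 21 = 0, which factors as (x - (-7))(x - (3)) = 0.
Roots r₁ = -7, r₂ = 3 (distinct).
General solution: u(n) = A·(-7)^n + B·(3)^n.
From u(0) = -7: A + B = -7.
From u(1) = 3: -7A + 3B = 3.
Solving: A = - \frac{12}{5}, B = - \frac{23}{5}.
So u(n) = - \frac{12 \left(-7\right)^{n}}{5} - \frac{23 \cdot 3^{n}}{5}.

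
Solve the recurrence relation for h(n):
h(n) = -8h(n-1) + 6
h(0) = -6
First-order linear non-homogeneous.
Homogeneous solution: h_h(n) = A·(-8)^n.
Try constant particular solution h_p = K: K = -8K + 6 ⇒ K = \frac{2}{3}.
General: h(n) = A·(-8)^n + \frac{2}{3}.
Apply h(0) = -6: A + \frac{2}{3} = -6 ⇒ A = - \frac{20}{3}.
So h(n) = \frac{2}{3} - \frac{20 \left(-8\right)^{n}}{3}.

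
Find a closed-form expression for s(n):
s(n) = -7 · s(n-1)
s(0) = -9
Pure geometric recurrence with ratio -7.
By induction s(n) = s(0) · (-7)^n = - 9 \left(-7\right)^{n}.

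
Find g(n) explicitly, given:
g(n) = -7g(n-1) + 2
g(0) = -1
First-order linear non-homogeneous.
Homogeneous solution: g_h(n) = A·(-7)^n.
Try constant particular solution g_p = K: K = -7K + 2 ⇒ K = \frac{1}{4}.
General: g(n) = A·(-7)^n + \frac{1}{4}.
Apply g(0) = -1: A + \frac{1}{4} = -1 ⇒ A = - \frac{5}{4}.
So g(n) = \frac{1}{4} - \frac{5 \left(-7\right)^{n}}{4}.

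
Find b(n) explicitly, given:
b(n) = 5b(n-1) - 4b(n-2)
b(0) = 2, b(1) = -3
Characteristic equation: x² - 5x + 4 = 0, which factors as (x - (4))(x - (1)) = 0.
Roots r₁ = 4, r₂ = 1 (distinct).
General solution: b(n) = A·(4)^n + B·(1)^n.
From b(0) = 2: A + B = 2.
From b(1) = -3: 4A + B = -3.
Solving: A = - \frac{5}{3}, B = \frac{11}{3}.
So b(n) = \frac{11}{3} - \frac{5 \cdot 4^{n}}{3}.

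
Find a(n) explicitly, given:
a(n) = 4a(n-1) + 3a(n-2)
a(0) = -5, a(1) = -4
Characteristic equation: x² - 4x - 3 = 0.
Discriminant Δ = (4)² + 4·(3) = 28.
Roots r₁,₂ = (4 ± √28)/2, so r₁ = 2 + \sqrt{7}, r₂ = 2 - \sqrt{7}.
General solution: a(n) = A·r₁^n + B·r₂^n.
From the initial conditions, A + B = -5 and r₁A + r₂B = -4.
Since r₁ - r₂ = √28: A = (-4 - (-5)r₂)/√28 = - \frac{5}{2} + \frac{3 \sqrt{7}}{7}, and B = -5 - A = - \frac{5}{2} - \frac{3 \sqrt{7}}{7}.
So a(n) = \left(- \frac{5}{2} + \frac{3 \sqrt{7}}{7}\right)\left(2 + \sqrt{7}\right)^n + \left(- \frac{5}{2} - \frac{3 \sqrt{7}}{7}\right)\left(2 - \sqrt{7}\right)^n.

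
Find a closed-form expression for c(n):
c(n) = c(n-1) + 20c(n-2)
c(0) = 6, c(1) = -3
Characteristic equation: x² - x - 20 = 0, which factors as (x - (5))(x - (-4)) = 0.
Roots r₁ = 5, r₂ = -4 (distinct).
General solution: c(n) = A·(5)^n + B·(-4)^n.
From c(0) = 6: A + B = 6.
From c(1) = -3: 5A - 4B = -3.
Solving: A = \frac{7}{3}, B = \frac{11}{3}.
So c(n) = \frac{11 \left(-4\right)^{n}}{3} + \frac{7 \cdot 5^{n}}{3}.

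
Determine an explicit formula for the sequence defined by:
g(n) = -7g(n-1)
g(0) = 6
This is a homogeneous first-order recurrence with ratio -7.
By induction g(n) = g(0) · (-7)^n = 6 \left(-7\right)^{n}.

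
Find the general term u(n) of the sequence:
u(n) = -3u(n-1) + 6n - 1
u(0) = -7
First-order linear with linear forcing.
Homogeneous solution: u_h(n) = A·(-3)^n.
Try particular u_p(n) = pn + q. Substituting:
  pn + q = -3(p(n-1) + q) + 6n - 1.
Matching the n-coefficient: p = -3p + 6 ⇒ p = \frac{3}{2}.
Matching constants: q = 3p - 3q - 1 ⇒ q = \frac{7}{8}.
General: u(n) = A·(-3)^n + \frac{3 n}{2} + \frac{7}{8}.
Apply u(0) = -7: A + \frac{7}{8} = -7 ⇒ A = - \frac{63}{8}.
So u(n) = - \frac{63 \left(-3\right)^{n}}{8} + \frac{3 n}{2} + \frac{7}{8}.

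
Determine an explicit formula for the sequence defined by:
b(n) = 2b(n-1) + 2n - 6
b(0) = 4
First-order linear with linear forcing.
Homogeneous solution: b_h(n) = A·(2)^n.
Try particular b_p(n) = pn + q. Substituting:
  pn + q = 2(p(n-1) + q) + 2n - 6.
Matching the n-coefficient: p = 2p + 2 ⇒ p = -2.
Matching constants: q = -2p + 2q - 6 ⇒ q = 2.
General: b(n) = A·(2)^n - 2 n + 2.
Apply b(0) = 4: A + 2 = 4 ⇒ A = 2.
So b(n) = 2 \cdot 2^{n} - 2 n + 2.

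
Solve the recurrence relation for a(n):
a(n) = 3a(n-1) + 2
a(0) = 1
First-order linear non-homogeneous.
Homogeneous solution: a_h(n) = A·(3)^n.
Try constant particular solution a_p = K: K = 3K + 2 ⇒ K = -1.
General: a(n) = A·(3)^n - 1.
Apply a(0) = 1: A - 1 = 1 ⇒ A = 2.
So a(n) = 2 \cdot 3^{n} - 1.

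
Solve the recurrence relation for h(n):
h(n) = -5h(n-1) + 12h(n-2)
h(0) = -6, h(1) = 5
Characteristic equation: x² + 5x - 12 = 0.
Discriminant Δ = (-5)² + 4·(12) = 73.
Roots r₁,₂ = (-5 ± √73)/2, so r₁ = - \frac{5}{2} + \frac{\sqrt{73}}{2}, r₂ = - \frac{\sqrt{73}}{2} - \frac{5}{2}.
General solution: h(n) = A·r₁^n + B·r₂^n.
From the initial conditions, A + B = -6 and r₁A + r₂B = 5.
Since r₁ - r₂ = √73: A = (5 - (-6)r₂)/√73 = -3 - \frac{10 \sqrt{73}}{73}, and B = -6 - A = -3 + \frac{10 \sqrt{73}}{73}.
So h(n) = \left(-3 - \frac{10 \sqrt{73}}{73}\right)\left(- \frac{5}{2} + \frac{\sqrt{73}}{2}\right)^n + \left(-3 + \frac{10 \sqrt{73}}{73}\right)\left(- \frac{\sqrt{73}}{2} - \frac{5}{2}\right)^n.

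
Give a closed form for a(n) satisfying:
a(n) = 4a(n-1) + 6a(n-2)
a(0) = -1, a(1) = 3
Characteristic equation: x² - 4x - 6 = 0.
Discriminant Δ = (4)² + 4·(6) = 40.
Roots r₁,₂ = (4 ± √40)/2, so r₁ = 2 + \sqrt{10}, r₂ = 2 - \sqrt{10}.
General solution: a(n) = A·r₁^n + B·r₂^n.
From the initial conditions, A + B = -1 and r₁A + r₂B = 3.
Since r₁ - r₂ = √40: A = (3 - (-1)r₂)/√40 = - \frac{1}{2} + \frac{\sqrt{10}}{4}, and B = -1 - A = - \frac{\sqrt{10}}{4} - \frac{1}{2}.
So a(n) = \left(- \frac{1}{2} + \frac{\sqrt{10}}{4}\right)\left(2 + \sqrt{10}\right)^n + \left(- \frac{\sqrt{10}}{4} - \frac{1}{2}\right)\left(2 - \sqrt{10}\right)^n.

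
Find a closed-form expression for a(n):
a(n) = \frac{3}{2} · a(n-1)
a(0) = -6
Pure geometric recurrence with ratio \frac{3}{2}.
By induction a(n) = a(0) · (\frac{3}{2})^n = - 6 \left(\frac{3}{2}\right)^{n}.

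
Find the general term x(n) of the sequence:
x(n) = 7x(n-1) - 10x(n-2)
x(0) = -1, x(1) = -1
Characteristic equation: x² - 7x + 10 = 0, which factors as (x - (2))(x - (5)) = 0.
Roots r₁ = 2, r₂ = 5 (distinct).
General solution: x(n) = A·(2)^n + B·(5)^n.
From x(0) = -1: A + B = -1.
From x(1) = -1: 2A + 5B = -1.
Solving: A = - \frac{4}{3}, B = \frac{1}{3}.
So x(n) = - \frac{4 \cdot 2^{n}}{3} + \frac{5^{n}}{3}.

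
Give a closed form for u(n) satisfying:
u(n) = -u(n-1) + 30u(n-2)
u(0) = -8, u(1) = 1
Characteristic equation: x² + x - 30 = 0, which factors as (x - (-6))(x - (5)) = 0.
Roots r₁ = -6, r₂ = 5 (distinct).
General solution: u(n) = A·(-6)^n + B·(5)^n.
From u(0) = -8: A + B = -8.
From u(1) = 1: -6A + 5B = 1.
Solving: A = - \frac{41}{11}, B = - \frac{47}{11}.
So u(n) = - \frac{41 \left(-6\right)^{n}}{11} - \frac{47 \cdot 5^{n}}{11}.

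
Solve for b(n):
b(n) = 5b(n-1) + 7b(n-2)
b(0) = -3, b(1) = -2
Characteristic equation: x² - 5x - 7 = 0.
Discriminant Δ = (5)² + 4·(7) = 53.
Roots r₁,₂ = (5 ± √53)/2, so r₁ = \frac{5}{2} + \frac{\sqrt{53}}{2}, r₂ = \frac{5}{2} - \frac{\sqrt{53}}{2}.
General solution: b(n) = A·r₁^n + B·r₂^n.
From the initial conditions, A + B = -3 and r₁A + r₂B = -2.
Since r₁ - r₂ = √53: A = (-2 - (-3)r₂)/√53 = - \frac{3}{2} + \frac{11 \sqrt{53}}{106}, and B = -3 - A = - \frac{3}{2} - \frac{11 \sqrt{53}}{106}.
So b(n) = \left(- \frac{3}{2} + \frac{11 \sqrt{53}}{106}\right)\left(\frac{5}{2} + \frac{\sqrt{53}}{2}\right)^n + \left(- \frac{3}{2} - \frac{11 \sqrt{53}}{106}\right)\left(\frac{5}{2} - \frac{\sqrt{53}}{2}\right)^n.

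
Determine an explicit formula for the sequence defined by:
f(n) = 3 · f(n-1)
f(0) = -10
Pure geometric recurrence with ratio 3.
By induction f(n) = f(0) · (3)^n = - 10 \cdot 3^{n}.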